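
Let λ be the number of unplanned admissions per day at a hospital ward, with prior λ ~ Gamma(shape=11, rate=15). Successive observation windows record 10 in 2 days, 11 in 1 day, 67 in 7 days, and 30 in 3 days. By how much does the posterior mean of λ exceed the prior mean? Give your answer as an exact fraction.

Total count: 10 + 11 + 67 + 30 = 118.
Total exposure: 2 + 1 + 7 + 3 = 13 days.
Gamma(α, β) with Poisson data over total exposure Σt gives posterior Gamma(α+Σx, β+Σt) = Gamma(129, 28).
Posterior mean = 129/28 = 129/28; prior mean = 11/15 = 11/15. Difference = 129/28 − 11/15 = 1627/420.

1627/420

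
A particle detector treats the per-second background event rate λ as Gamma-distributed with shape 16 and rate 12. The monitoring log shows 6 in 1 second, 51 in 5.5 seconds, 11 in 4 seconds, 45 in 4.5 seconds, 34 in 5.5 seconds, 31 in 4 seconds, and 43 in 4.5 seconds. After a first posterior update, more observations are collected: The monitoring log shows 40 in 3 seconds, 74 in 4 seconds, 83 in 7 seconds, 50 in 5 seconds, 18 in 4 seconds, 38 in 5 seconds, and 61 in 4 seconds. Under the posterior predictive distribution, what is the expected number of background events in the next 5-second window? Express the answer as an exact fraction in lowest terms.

Total count: 6 + 51 + 11 + 45 + 34 + 31 + 43 = 221.
Total exposure: 1 + 5.5 + 4 + 4.5 + 5.5 + 4 + 4.5 = 29 seconds.
After the first batch: Gamma(16 + 221, 12 + 29) = Gamma(237, 41).
Total count: 40 + 74 + 83 + 50 + 18 + 38 + 61 = 364.
Total exposure: 3 + 4 + 7 + 5 + 4 + 5 + 4 = 32 seconds.
After the second batch: Gamma(237 + 364, 41 + 32) = Gamma(601, 73).
Predictive mean over a 5-second window = T·E[λ|data] = 5·601/73 = 3005/73.

3005/73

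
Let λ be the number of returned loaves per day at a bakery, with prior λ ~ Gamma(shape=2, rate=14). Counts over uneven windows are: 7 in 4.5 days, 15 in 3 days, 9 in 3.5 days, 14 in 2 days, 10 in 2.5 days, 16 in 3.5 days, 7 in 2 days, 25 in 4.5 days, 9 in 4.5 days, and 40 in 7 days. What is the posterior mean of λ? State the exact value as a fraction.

154/51

Total count: 7 + 15 + 9 + 14 + 10 + 16 + 7 + 25 + 9 + 40 = 152.
Total exposure: 4.5 + 3 + 3.5 + 2 + 2.5 + 3.5 + 2 + 4.5 + 4.5 + 7 = 37 days.
Gamma(α, β) with Poisson data over total exposure Σt gives posterior Gamma(α+Σx, β+Σt) = Gamma(154, 51).
Posterior mean = α'/β' = 154/51.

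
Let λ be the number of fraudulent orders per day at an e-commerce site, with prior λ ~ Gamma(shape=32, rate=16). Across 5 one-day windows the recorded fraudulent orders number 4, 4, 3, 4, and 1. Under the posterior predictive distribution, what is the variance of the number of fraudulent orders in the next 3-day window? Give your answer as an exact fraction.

384/49

Total count: 4 + 4 + 3 + 4 + 1 = 16.
Total exposure: 5 days.
The Gamma prior is conjugate for the Poisson rate, so λ | data ~ Gamma(32+16, 16+5) = Gamma(48, 21).
The posterior predictive for a window of length T is Negative Binomial with variance T·α'·(β'+T)/β'² = 3·48·24/441 = 384/49.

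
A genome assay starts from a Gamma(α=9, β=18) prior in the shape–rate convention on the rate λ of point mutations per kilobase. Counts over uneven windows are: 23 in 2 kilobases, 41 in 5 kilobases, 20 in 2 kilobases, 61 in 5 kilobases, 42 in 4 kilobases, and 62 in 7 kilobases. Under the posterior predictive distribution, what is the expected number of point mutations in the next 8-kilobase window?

48

Total count: 23 + 41 + 20 + 61 + 42 + 62 = 249.
Total exposure: 2 + 5 + 2 + 5 + 4 + 7 = 25 kilobases.
The Gamma prior is conjugate for the Poisson rate, so λ | data ~ Gamma(9+249, 18+25) = Gamma(258, 43).
Predictive mean over an 8-kilobase window = T·E[λ|data] = 8·258/43 = 48.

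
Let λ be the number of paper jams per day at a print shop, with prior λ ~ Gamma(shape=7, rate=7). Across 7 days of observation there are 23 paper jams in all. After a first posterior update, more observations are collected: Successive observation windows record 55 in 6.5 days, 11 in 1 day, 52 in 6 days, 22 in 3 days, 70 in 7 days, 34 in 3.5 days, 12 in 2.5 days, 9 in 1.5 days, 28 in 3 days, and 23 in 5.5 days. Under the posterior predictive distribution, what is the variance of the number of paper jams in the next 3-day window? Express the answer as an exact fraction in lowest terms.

234588/11449

Total count 23 over total exposure 7 days.
After the first batch: Gamma(7 + 23, 7 + 7) = Gamma(30, 14).
Total count: 55 + 11 + 52 + 22 + 70 + 34 + 12 + 9 + 28 + 23 = 316.
Total exposure: 6.5 + 1 + 6 + 3 + 7 + 3.5 + 2.5 + 1.5 + 3 + 5.5 = 39.5 days.
After the second batch: Gamma(30 + 316, 14 + 39.5) = Gamma(346, 107/2).
The posterior predictive for a window of length T is Negative Binomial with variance T·α'·(β'+T)/β'² = 3·346·(113/2)/(11449/4) = 234588/11449.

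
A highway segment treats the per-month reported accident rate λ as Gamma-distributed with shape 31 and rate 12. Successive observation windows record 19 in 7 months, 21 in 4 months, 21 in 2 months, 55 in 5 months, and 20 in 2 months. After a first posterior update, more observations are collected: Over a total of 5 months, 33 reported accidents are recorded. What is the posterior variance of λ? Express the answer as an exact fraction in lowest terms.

Total count: 19 + 21 + 21 + 55 + 20 = 136.
Total exposure: 7 + 4 + 2 + 5 + 2 = 20 months.
After the first batch: Gamma(31 + 136, 12 + 20) = Gamma(167, 32).
Total count 33 over total exposure 5 months.
After the second batch: Gamma(167 + 33, 32 + 5) = Gamma(200, 37).
Posterior variance = α'/β'² = 200/1369.

200/1369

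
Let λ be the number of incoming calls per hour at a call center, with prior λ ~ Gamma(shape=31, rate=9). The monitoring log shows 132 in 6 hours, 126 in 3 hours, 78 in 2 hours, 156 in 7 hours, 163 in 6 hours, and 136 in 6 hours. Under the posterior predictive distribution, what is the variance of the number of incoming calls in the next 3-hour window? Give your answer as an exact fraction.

11508/169

Total count: 132 + 126 + 78 + 156 + 163 + 136 = 791.
Total exposure: 6 + 3 + 2 + 7 + 6 + 6 = 30 hours.
The Gamma prior is conjugate for the Poisson rate, so λ | data ~ Gamma(31+791, 9+30) = Gamma(822, 39).
The posterior predictive for a window of length T is Negative Binomial with variance T·α'·(β'+T)/β'² = 3·822·42/1521 = 11508/169.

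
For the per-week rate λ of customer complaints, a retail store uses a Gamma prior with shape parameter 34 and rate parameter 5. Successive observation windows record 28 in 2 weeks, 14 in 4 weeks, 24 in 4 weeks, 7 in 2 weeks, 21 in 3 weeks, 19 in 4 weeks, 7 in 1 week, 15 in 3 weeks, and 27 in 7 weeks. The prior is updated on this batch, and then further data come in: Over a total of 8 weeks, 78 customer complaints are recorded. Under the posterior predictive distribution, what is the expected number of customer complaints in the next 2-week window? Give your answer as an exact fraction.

Total count: 28 + 14 + 24 + 7 + 21 + 19 + 7 + 15 + 27 = 162.
Total exposure: 2 + 4 + 4 + 2 + 3 + 4 + 1 + 3 + 7 = 30 weeks.
After the first batch: Gamma(34 + 162, 5 + 30) = Gamma(196, 35).
Total count 78 over total exposure 8 weeks.
After the second batch: Gamma(196 + 78, 35 + 8) = Gamma(274, 43).
Predictive mean over a 2-week window = T·E[λ|data] = 2·274/43 = 548/43.

548/43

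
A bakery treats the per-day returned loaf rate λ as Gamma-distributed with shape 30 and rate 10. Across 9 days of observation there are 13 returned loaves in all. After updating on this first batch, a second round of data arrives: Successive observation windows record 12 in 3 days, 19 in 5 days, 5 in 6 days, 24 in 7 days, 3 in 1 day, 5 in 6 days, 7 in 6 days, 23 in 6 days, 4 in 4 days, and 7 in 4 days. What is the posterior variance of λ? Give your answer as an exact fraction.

152/4489

Total count 13 over total exposure 9 days.
After the first batch: Gamma(30 + 13, 10 + 9) = Gamma(43, 19).
Total count: 12 + 19 + 5 + 24 + 3 + 5 + 7 + 23 + 4 + 7 = 109.
Total exposure: 3 + 5 + 6 + 7 + 1 + 6 + 6 + 6 + 4 + 4 = 48 days.
After the second batch: Gamma(43 + 109, 19 + 48) = Gamma(152, 67).
Posterior variance = α'/β'² = 152/4489.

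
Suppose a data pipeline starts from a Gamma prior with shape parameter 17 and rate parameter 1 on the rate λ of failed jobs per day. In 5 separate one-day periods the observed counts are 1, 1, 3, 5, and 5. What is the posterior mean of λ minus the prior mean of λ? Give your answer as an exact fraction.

-35/3

Total count: 1 + 1 + 3 + 5 + 5 = 15.
Total exposure: 5 days.
Conjugate update: add total count to the shape and total exposure to the rate, giving Gamma(32, 6).
Posterior mean = 32/6 = 16/3; prior mean = 17/1 = 17. Difference = 16/3 − 17 = -35/3.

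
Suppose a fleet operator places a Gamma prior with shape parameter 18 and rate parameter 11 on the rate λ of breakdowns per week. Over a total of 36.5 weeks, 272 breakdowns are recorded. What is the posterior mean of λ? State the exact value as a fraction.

Total count 272 over total exposure 36.5 weeks.
Gamma(α, β) with Poisson data over total exposure Σt gives posterior Gamma(α+Σx, β+Σt) = Gamma(290, 95/2).
Posterior mean = α'/β' = 290/(95/2) = 116/19.

116/19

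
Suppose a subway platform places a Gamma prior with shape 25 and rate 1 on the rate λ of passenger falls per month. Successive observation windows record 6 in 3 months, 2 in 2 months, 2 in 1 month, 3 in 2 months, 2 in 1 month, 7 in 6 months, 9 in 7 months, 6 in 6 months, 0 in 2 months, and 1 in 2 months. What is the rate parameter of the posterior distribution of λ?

33

Total count: 6 + 2 + 2 + 3 + 2 + 7 + 9 + 6 + 0 + 1 = 38.
Total exposure: 3 + 2 + 1 + 2 + 1 + 6 + 7 + 6 + 2 + 2 = 32 months.
Posterior: α' = 25 + 38 = 63, β' = 1 + 32 = 33.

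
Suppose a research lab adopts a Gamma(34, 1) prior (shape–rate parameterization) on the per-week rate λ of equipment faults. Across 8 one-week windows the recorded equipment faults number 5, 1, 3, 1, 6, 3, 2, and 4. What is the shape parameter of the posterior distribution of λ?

Total count: 5 + 1 + 3 + 1 + 6 + 3 + 2 + 4 = 25.
Total exposure: 8 weeks.
By Gamma–Poisson conjugacy, the posterior is Gamma(α + Σx, β + Σt) = Gamma(34 + 25, 1 + 8) = Gamma(59, 9).

59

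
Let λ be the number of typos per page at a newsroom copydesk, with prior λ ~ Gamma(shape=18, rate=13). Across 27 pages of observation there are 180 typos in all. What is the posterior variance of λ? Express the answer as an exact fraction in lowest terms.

Total count 180 over total exposure 27 pages.
Gamma(α, β) with Poisson data over total exposure Σt gives posterior Gamma(α+Σx, β+Σt) = Gamma(198, 40).
Posterior variance = α'/β'² = 198/1600 = 99/800.

99/800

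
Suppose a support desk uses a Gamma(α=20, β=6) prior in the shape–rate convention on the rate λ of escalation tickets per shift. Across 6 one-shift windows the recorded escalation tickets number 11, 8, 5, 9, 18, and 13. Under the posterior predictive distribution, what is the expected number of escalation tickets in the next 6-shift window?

42

Total count: 11 + 8 + 5 + 9 + 18 + 13 = 64.
Total exposure: 6 shifts.
Gamma(α, β) with Poisson data over total exposure Σt gives posterior Gamma(α+Σx, β+Σt) = Gamma(84, 12).
Predictive mean over a 6-shift window = T·E[λ|data] = 6·84/12 = 42.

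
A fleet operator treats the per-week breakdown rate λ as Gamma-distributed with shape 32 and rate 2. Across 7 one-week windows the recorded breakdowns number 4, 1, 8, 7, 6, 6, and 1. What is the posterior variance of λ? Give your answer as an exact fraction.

Total count: 4 + 1 + 8 + 7 + 6 + 6 + 1 = 33.
Total exposure: 7 weeks.
Conjugate update: add total count to the shape and total exposure to the rate, giving Gamma(65, 9).
Posterior variance = α'/β'² = 65/81.

65/81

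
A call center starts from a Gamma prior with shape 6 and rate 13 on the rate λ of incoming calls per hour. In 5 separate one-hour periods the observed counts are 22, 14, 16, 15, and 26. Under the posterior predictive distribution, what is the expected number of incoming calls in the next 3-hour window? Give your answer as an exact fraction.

Total count: 22 + 14 + 16 + 15 + 26 = 93.
Total exposure: 5 hours.
Gamma(α, β) with Poisson data over total exposure Σt gives posterior Gamma(α+Σx, β+Σt) = Gamma(99, 18).
Predictive mean over a 3-hour window = T·E[λ|data] = 3·99/18 = 33/2.

33/2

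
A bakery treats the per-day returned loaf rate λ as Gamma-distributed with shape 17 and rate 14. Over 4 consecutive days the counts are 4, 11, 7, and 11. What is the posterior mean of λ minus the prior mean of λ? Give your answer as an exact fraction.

Total count: 4 + 11 + 7 + 11 = 33.
Total exposure: 4 days.
Conjugate update: add total count to the shape and total exposure to the rate, giving Gamma(50, 18).
Posterior mean = 50/18 = 25/9; prior mean = 17/14 = 17/14. Difference = 25/9 − 17/14 = 197/126.

197/126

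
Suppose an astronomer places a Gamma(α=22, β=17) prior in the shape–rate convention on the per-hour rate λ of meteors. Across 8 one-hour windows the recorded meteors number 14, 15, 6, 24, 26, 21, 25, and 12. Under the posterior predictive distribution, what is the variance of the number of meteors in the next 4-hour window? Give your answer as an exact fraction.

3828/125

Total count: 14 + 15 + 6 + 24 + 26 + 21 + 25 + 12 = 143.
Total exposure: 8 hours.
The Gamma prior is conjugate for the Poisson rate, so λ | data ~ Gamma(22+143, 17+8) = Gamma(165, 25).
The posterior predictive for a window of length T is Negative Binomial with variance T·α'·(β'+T)/β'² = 4·165·29/625 = 3828/125.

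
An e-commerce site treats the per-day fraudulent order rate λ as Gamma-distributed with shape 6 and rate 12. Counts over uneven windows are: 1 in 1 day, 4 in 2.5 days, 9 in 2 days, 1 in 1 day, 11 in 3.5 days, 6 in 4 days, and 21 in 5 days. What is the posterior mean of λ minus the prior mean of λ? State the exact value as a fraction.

87/62

Total count: 1 + 4 + 9 + 1 + 11 + 6 + 21 = 53.
Total exposure: 1 + 2.5 + 2 + 1 + 3.5 + 4 + 5 = 19 days.
Posterior: α' = 6 + 53 = 59, β' = 12 + 19 = 31.
Posterior mean = 59/31 = 59/31; prior mean = 6/12 = 1/2. Difference = 59/31 − 1/2 = 87/62.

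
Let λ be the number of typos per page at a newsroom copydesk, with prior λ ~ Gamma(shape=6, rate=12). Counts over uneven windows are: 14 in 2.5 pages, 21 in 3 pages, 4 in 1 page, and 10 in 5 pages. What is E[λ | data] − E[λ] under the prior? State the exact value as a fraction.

Total count: 14 + 21 + 4 + 10 = 49.
Total exposure: 2.5 + 3 + 1 + 5 = 11.5 pages.
The Gamma prior is conjugate for the Poisson rate, so λ | data ~ Gamma(6+49, 12+11.5) = Gamma(55, 47/2).
Posterior mean = 55/(47/2) = 110/47; prior mean = 6/12 = 1/2. Difference = 110/47 − 1/2 = 173/94.

173/94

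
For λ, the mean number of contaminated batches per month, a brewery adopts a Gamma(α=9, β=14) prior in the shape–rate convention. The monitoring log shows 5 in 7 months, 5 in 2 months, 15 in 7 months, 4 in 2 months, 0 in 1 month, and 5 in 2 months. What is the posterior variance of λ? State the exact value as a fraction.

43/1225

Total count: 5 + 5 + 15 + 4 + 0 + 5 = 34.
Total exposure: 7 + 2 + 7 + 2 + 1 + 2 = 21 months.
Conjugate update: add total count to the shape and total exposure to the rate, giving Gamma(43, 35).
Posterior variance = α'/β'² = 43/1225.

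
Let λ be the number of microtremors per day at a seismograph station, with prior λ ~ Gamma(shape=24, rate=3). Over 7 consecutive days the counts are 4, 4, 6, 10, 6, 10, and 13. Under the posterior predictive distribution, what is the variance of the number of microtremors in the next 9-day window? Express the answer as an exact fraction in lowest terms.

13167/100

Total count: 4 + 4 + 6 + 10 + 6 + 10 + 13 = 53.
Total exposure: 7 days.
The Gamma prior is conjugate for the Poisson rate, so λ | data ~ Gamma(24+53, 3+7) = Gamma(77, 10).
The posterior predictive for a window of length T is Negative Binomial with variance T·α'·(β'+T)/β'² = 9·77·19/100 = 13167/100.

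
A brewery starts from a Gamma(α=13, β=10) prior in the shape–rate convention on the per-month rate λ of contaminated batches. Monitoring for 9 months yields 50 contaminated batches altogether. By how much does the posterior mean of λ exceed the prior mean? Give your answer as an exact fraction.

Total count 50 over total exposure 9 months.
Conjugate update: add total count to the shape and total exposure to the rate, giving Gamma(63, 19).
Posterior mean = 63/19 = 63/19; prior mean = 13/10 = 13/10. Difference = 63/19 − 13/10 = 383/190.

383/190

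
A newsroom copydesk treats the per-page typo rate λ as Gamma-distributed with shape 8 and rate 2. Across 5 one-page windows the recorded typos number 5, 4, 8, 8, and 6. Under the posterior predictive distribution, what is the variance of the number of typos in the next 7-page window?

78

Total count: 5 + 4 + 8 + 8 + 6 = 31.
Total exposure: 5 pages.
Gamma(α, β) with Poisson data over total exposure Σt gives posterior Gamma(α+Σx, β+Σt) = Gamma(39, 7).
The posterior predictive for a window of length T is Negative Binomial with variance T·α'·(β'+T)/β'² = 7·39·14/49 = 78.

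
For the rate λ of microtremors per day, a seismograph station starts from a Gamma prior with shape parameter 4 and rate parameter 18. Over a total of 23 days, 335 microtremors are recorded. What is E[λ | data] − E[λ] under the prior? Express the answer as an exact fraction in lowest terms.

Total count 335 over total exposure 23 days.
Conjugate update: add total count to the shape and total exposure to the rate, giving Gamma(339, 41).
Posterior mean = 339/41 = 339/41; prior mean = 4/18 = 2/9. Difference = 339/41 − 2/9 = 2969/369.

2969/369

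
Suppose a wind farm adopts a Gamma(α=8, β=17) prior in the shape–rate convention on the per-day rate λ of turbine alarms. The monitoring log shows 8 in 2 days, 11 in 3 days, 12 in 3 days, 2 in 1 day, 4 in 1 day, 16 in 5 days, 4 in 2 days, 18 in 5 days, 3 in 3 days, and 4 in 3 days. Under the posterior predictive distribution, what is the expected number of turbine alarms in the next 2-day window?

4

Total count: 8 + 11 + 12 + 2 + 4 + 16 + 4 + 18 + 3 + 4 = 82.
Total exposure: 2 + 3 + 3 + 1 + 1 + 5 + 2 + 5 + 3 + 3 = 28 days.
By Gamma–Poisson conjugacy, the posterior is Gamma(α + Σx, β + Σt) = Gamma(8 + 82, 17 + 28) = Gamma(90, 45).
Predictive mean over a 2-day window = T·E[λ|data] = 2·90/45 = 4.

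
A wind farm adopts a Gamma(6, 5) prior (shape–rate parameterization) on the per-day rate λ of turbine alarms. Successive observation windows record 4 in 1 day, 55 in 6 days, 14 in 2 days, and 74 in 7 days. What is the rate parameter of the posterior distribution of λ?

Total count: 4 + 55 + 14 + 74 = 147.
Total exposure: 1 + 6 + 2 + 7 = 16 days.
Posterior: α' = 6 + 147 = 153, β' = 5 + 16 = 21.

21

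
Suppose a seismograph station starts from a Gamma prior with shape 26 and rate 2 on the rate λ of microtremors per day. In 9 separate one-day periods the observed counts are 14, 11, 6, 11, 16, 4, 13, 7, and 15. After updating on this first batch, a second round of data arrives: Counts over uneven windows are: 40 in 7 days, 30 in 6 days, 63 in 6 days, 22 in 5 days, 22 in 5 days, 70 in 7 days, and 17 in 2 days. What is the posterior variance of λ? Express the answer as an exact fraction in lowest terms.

387/2401

Total count: 14 + 11 + 6 + 11 + 16 + 4 + 13 + 7 + 15 = 97.
Total exposure: 9 days.
After the first batch: Gamma(26 + 97, 2 + 9) = Gamma(123, 11).
Total count: 40 + 30 + 63 + 22 + 22 + 70 + 17 = 264.
Total exposure: 7 + 6 + 6 + 5 + 5 + 7 + 2 = 38 days.
After the second batch: Gamma(123 + 264, 11 + 38) = Gamma(387, 49).
Posterior variance = α'/β'² = 387/2401.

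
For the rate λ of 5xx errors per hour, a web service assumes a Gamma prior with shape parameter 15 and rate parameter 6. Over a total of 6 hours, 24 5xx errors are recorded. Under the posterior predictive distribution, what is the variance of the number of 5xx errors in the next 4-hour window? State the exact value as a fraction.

52/3

Total count 24 over total exposure 6 hours.
Conjugate update: add total count to the shape and total exposure to the rate, giving Gamma(39, 12).
The posterior predictive for a window of length T is Negative Binomial with variance T·α'·(β'+T)/β'² = 4·39·16/144 = 52/3.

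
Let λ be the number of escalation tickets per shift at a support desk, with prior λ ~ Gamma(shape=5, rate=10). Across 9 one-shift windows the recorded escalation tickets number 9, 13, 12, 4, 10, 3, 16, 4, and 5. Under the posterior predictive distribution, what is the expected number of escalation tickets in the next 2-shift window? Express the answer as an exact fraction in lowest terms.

162/19

Total count: 9 + 13 + 12 + 4 + 10 + 3 + 16 + 4 + 5 = 76.
Total exposure: 9 shifts.
Posterior: α' = 5 + 76 = 81, β' = 10 + 9 = 19.
Predictive mean over a 2-shift window = T·E[λ|data] = 2·81/19 = 162/19.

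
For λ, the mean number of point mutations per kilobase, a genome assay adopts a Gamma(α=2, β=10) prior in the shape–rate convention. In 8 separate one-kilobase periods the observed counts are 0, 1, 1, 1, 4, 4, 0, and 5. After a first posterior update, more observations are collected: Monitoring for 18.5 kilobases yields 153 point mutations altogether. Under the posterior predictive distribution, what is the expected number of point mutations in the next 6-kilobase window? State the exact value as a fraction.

2052/73

Total count: 0 + 1 + 1 + 1 + 4 + 4 + 0 + 5 = 16.
Total exposure: 8 kilobases.
After the first batch: Gamma(2 + 16, 10 + 8) = Gamma(18, 18).
Total count 153 over total exposure 18.5 kilobases.
After the second batch: Gamma(18 + 153, 18 + 18.5) = Gamma(171, 73/2).
Predictive mean over a 6-kilobase window = T·E[λ|data] = 6·171/(73/2) = 2052/73.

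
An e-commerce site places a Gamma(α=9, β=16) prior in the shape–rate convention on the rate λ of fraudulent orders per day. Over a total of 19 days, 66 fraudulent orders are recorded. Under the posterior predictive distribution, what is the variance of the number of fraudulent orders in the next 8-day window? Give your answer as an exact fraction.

Total count 66 over total exposure 19 days.
Posterior: α' = 9 + 66 = 75, β' = 16 + 19 = 35.
The posterior predictive for a window of length T is Negative Binomial with variance T·α'·(β'+T)/β'² = 8·75·43/1225 = 1032/49.

1032/49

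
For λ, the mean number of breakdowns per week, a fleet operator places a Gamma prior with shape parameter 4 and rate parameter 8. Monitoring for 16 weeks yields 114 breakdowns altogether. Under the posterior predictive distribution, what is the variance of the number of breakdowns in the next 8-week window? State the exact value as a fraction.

472/9

Total count 114 over total exposure 16 weeks.
By Gamma–Poisson conjugacy, the posterior is Gamma(α + Σx, β + Σt) = Gamma(4 + 114, 8 + 16) = Gamma(118, 24).
The posterior predictive for a window of length T is Negative Binomial with variance T·α'·(β'+T)/β'² = 8·118·32/576 = 472/9.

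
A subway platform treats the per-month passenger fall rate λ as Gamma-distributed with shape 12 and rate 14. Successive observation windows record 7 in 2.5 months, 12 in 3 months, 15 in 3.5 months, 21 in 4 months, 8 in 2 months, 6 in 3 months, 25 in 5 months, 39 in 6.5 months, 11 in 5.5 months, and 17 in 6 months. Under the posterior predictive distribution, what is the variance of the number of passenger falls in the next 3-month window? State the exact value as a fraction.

Total count: 7 + 12 + 15 + 21 + 8 + 6 + 25 + 39 + 11 + 17 = 161.
Total exposure: 2.5 + 3 + 3.5 + 4 + 2 + 3 + 5 + 6.5 + 5.5 + 6 = 41 months.
Gamma(α, β) with Poisson data over total exposure Σt gives posterior Gamma(α+Σx, β+Σt) = Gamma(173, 55).
The posterior predictive for a window of length T is Negative Binomial with variance T·α'·(β'+T)/β'² = 3·173·58/3025 = 30102/3025.

30102/3025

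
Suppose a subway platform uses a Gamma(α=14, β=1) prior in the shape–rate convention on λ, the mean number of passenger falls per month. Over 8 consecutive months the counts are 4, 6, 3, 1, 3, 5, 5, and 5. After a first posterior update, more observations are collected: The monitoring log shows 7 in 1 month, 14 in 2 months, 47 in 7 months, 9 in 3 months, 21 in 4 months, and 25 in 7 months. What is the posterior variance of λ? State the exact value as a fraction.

169/1089

Total count: 4 + 6 + 3 + 1 + 3 + 5 + 5 + 5 = 32.
Total exposure: 8 months.
After the first batch: Gamma(14 + 32, 1 + 8) = Gamma(46, 9).
Total count: 7 + 14 + 47 + 9 + 21 + 25 = 123.
Total exposure: 1 + 2 + 7 + 3 + 4 + 7 = 24 months.
After the second batch: Gamma(46 + 123, 9 + 24) = Gamma(169, 33).
Posterior variance = α'/β'² = 169/1089.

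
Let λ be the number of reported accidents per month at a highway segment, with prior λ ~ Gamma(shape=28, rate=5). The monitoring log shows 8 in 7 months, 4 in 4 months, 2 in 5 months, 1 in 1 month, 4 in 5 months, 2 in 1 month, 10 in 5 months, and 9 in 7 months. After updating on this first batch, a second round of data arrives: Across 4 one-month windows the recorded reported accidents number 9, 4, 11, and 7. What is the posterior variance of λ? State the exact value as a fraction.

9/176

Total count: 8 + 4 + 2 + 1 + 4 + 2 + 10 + 9 = 40.
Total exposure: 7 + 4 + 5 + 1 + 5 + 1 + 5 + 7 = 35 months.
After the first batch: Gamma(28 + 40, 5 + 35) = Gamma(68, 40).
Total count: 9 + 4 + 11 + 7 = 31.
Total exposure: 4 months.
After the second batch: Gamma(68 + 31, 40 + 4) = Gamma(99, 44).
Posterior variance = α'/β'² = 99/1936 = 9/176.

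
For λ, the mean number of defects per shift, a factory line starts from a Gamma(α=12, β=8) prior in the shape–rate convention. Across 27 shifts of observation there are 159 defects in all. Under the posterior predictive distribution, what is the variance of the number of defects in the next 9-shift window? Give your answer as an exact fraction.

67716/1225

Total count 159 over total exposure 27 shifts.
Posterior: α' = 12 + 159 = 171, β' = 8 + 27 = 35.
The posterior predictive for a window of length T is Negative Binomial with variance T·α'·(β'+T)/β'² = 9·171·44/1225 = 67716/1225.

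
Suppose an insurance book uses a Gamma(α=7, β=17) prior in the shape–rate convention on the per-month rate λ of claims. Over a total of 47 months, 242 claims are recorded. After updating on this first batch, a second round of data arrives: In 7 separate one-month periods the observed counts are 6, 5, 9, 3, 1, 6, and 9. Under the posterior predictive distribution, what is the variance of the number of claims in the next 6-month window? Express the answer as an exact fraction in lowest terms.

133056/5041

Total count 242 over total exposure 47 months.
After the first batch: Gamma(7 + 242, 17 + 47) = Gamma(249, 64).
Total count: 6 + 5 + 9 + 3 + 1 + 6 + 9 = 39.
Total exposure: 7 months.
After the second batch: Gamma(249 + 39, 64 + 7) = Gamma(288, 71).
The posterior predictive for a window of length T is Negative Binomial with variance T·α'·(β'+T)/β'² = 6·288·77/5041 = 133056/5041.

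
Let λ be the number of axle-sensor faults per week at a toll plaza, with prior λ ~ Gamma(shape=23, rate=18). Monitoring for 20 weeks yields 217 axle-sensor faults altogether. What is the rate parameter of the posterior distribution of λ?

Total count 217 over total exposure 20 weeks.
Conjugate update: add total count to the shape and total exposure to the rate, giving Gamma(240, 38).

38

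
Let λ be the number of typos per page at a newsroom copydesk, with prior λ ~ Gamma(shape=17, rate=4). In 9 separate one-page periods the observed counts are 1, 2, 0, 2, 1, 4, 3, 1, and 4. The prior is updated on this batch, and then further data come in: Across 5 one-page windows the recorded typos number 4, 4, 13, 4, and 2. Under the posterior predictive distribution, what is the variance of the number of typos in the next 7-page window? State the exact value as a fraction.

5425/162

Total count: 1 + 2 + 0 + 2 + 1 + 4 + 3 + 1 + 4 = 18.
Total exposure: 9 pages.
After the first batch: Gamma(17 + 18, 4 + 9) = Gamma(35, 13).
Total count: 4 + 4 + 13 + 4 + 2 = 27.
Total exposure: 5 pages.
After the second batch: Gamma(35 + 27, 13 + 5) = Gamma(62, 18).
The posterior predictive for a window of length T is Negative Binomial with variance T·α'·(β'+T)/β'² = 7·62·25/324 = 5425/162.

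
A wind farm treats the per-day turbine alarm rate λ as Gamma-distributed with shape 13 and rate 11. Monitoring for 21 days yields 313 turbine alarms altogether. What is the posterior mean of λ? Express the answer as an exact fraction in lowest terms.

163/16

Total count 313 over total exposure 21 days.
Posterior: α' = 13 + 313 = 326, β' = 11 + 21 = 32.
Posterior mean = α'/β' = 326/32 = 163/16.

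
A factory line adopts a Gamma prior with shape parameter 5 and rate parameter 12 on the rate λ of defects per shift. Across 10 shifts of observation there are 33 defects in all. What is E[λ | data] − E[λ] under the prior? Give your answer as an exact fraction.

Total count 33 over total exposure 10 shifts.
Posterior: α' = 5 + 33 = 38, β' = 12 + 10 = 22.
Posterior mean = 38/22 = 19/11; prior mean = 5/12 = 5/12. Difference = 19/11 − 5/12 = 173/132.

173/132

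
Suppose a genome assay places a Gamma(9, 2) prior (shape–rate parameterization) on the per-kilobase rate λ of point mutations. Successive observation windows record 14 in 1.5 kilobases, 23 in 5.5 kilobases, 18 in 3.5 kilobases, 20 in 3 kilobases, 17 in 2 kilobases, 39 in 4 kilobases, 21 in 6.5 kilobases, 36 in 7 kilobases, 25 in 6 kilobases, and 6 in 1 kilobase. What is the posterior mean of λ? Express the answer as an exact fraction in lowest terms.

Total count: 14 + 23 + 18 + 20 + 17 + 39 + 21 + 36 + 25 + 6 = 219.
Total exposure: 1.5 + 5.5 + 3.5 + 3 + 2 + 4 + 6.5 + 7 + 6 + 1 = 40 kilobases.
Posterior: α' = 9 + 219 = 228, β' = 2 + 40 = 42.
Posterior mean = α'/β' = 228/42 = 38/7.

38/7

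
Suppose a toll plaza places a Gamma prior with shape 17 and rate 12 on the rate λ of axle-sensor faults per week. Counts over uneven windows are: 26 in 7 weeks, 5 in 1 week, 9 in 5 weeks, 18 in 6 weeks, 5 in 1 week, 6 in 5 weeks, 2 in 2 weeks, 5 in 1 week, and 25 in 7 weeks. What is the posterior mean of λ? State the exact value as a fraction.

118/47

Total count: 26 + 5 + 9 + 18 + 5 + 6 + 2 + 5 + 25 = 101.
Total exposure: 7 + 1 + 5 + 6 + 1 + 5 + 2 + 1 + 7 = 35 weeks.
The Gamma prior is conjugate for the Poisson rate, so λ | data ~ Gamma(17+101, 12+35) = Gamma(118, 47).
Posterior mean = α'/β' = 118/47.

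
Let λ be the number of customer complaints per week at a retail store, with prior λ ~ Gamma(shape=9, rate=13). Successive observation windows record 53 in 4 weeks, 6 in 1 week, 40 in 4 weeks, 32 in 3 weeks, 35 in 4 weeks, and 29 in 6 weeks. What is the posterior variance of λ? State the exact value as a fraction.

Total count: 53 + 6 + 40 + 32 + 35 + 29 = 195.
Total exposure: 4 + 1 + 4 + 3 + 4 + 6 = 22 weeks.
By Gamma–Poisson conjugacy, the posterior is Gamma(α + Σx, β + Σt) = Gamma(9 + 195, 13 + 22) = Gamma(204, 35).
Posterior variance = α'/β'² = 204/1225.

204/1225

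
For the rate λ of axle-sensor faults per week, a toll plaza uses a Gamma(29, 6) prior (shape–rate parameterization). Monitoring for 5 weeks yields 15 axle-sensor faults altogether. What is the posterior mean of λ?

4

Total count 15 over total exposure 5 weeks.
By Gamma–Poisson conjugacy, the posterior is Gamma(α + Σx, β + Σt) = Gamma(29 + 15, 6 + 5) = Gamma(44, 11).
Posterior mean = α'/β' = 44/11 = 4.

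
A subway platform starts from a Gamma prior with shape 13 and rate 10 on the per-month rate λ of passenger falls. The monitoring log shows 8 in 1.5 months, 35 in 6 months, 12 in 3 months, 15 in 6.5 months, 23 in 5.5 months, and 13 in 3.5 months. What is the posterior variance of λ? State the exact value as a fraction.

119/1296

Total count: 8 + 35 + 12 + 15 + 23 + 13 = 106.
Total exposure: 1.5 + 6 + 3 + 6.5 + 5.5 + 3.5 = 26 months.
The Gamma prior is conjugate for the Poisson rate, so λ | data ~ Gamma(13+106, 10+26) = Gamma(119, 36).
Posterior variance = α'/β'² = 119/1296.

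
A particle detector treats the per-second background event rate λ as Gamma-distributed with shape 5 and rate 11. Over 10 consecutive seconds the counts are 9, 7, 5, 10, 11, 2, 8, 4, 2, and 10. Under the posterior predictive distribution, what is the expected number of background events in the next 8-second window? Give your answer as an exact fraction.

584/21

Total count: 9 + 7 + 5 + 10 + 11 + 2 + 8 + 4 + 2 + 10 = 68.
Total exposure: 10 seconds.
By Gamma–Poisson conjugacy, the posterior is Gamma(α + Σx, β + Σt) = Gamma(5 + 68, 11 + 10) = Gamma(73, 21).
Predictive mean over an 8-second window = T·E[λ|data] = 8·73/21 = 584/21.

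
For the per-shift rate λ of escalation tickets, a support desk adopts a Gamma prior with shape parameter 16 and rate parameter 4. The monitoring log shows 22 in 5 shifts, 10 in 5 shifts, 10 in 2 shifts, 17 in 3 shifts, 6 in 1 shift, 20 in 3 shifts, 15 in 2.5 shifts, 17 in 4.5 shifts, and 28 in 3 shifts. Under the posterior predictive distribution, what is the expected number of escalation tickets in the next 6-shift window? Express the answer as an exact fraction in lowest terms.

Total count: 22 + 10 + 10 + 17 + 6 + 20 + 15 + 17 + 28 = 145.
Total exposure: 5 + 5 + 2 + 3 + 1 + 3 + 2.5 + 4.5 + 3 = 29 shifts.
Conjugate update: add total count to the shape and total exposure to the rate, giving Gamma(161, 33).
Predictive mean over a 6-shift window = T·E[λ|data] = 6·161/33 = 322/11.

322/11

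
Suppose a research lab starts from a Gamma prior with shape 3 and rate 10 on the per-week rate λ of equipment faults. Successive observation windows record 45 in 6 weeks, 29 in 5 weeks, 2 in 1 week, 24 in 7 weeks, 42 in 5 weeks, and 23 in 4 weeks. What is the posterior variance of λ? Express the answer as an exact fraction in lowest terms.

42/361

Total count: 45 + 29 + 2 + 24 + 42 + 23 = 165.
Total exposure: 6 + 5 + 1 + 7 + 5 + 4 = 28 weeks.
The Gamma prior is conjugate for the Poisson rate, so λ | data ~ Gamma(3+165, 10+28) = Gamma(168, 38).
Posterior variance = α'/β'² = 168/1444 = 42/361.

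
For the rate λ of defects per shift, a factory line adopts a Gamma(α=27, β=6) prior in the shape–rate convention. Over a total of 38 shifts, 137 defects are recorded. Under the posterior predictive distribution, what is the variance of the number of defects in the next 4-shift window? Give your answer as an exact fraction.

1968/121

Total count 137 over total exposure 38 shifts.
Posterior: α' = 27 + 137 = 164, β' = 6 + 38 = 44.
The posterior predictive for a window of length T is Negative Binomial with variance T·α'·(β'+T)/β'² = 4·164·48/1936 = 1968/121.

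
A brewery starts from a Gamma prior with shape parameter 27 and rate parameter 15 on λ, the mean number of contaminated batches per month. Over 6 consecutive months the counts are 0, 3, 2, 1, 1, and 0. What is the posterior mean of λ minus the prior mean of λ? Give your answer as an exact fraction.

-19/105

Total count: 0 + 3 + 2 + 1 + 1 + 0 = 7.
Total exposure: 6 months.
Conjugate update: add total count to the shape and total exposure to the rate, giving Gamma(34, 21).
Posterior mean = 34/21 = 34/21; prior mean = 27/15 = 9/5. Difference = 34/21 − 9/5 = -19/105.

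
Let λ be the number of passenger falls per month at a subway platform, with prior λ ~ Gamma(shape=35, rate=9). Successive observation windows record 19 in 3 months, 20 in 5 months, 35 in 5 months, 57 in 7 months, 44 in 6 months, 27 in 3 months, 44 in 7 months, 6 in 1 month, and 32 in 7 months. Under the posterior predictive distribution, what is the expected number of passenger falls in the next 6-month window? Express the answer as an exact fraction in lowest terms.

1914/53

Total count: 19 + 20 + 35 + 57 + 44 + 27 + 44 + 6 + 32 = 284.
Total exposure: 3 + 5 + 5 + 7 + 6 + 3 + 7 + 1 + 7 = 44 months.
Gamma(α, β) with Poisson data over total exposure Σt gives posterior Gamma(α+Σx, β+Σt) = Gamma(319, 53).
Predictive mean over a 6-month window = T·E[λ|data] = 6·319/53 = 1914/53.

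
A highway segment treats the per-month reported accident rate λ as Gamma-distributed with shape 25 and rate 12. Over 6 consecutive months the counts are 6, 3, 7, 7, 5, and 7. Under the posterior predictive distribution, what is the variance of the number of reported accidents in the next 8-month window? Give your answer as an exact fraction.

Total count: 6 + 3 + 7 + 7 + 5 + 7 = 35.
Total exposure: 6 months.
The Gamma prior is conjugate for the Poisson rate, so λ | data ~ Gamma(25+35, 12+6) = Gamma(60, 18).
The posterior predictive for a window of length T is Negative Binomial with variance T·α'·(β'+T)/β'² = 8·60·26/324 = 1040/27.

1040/27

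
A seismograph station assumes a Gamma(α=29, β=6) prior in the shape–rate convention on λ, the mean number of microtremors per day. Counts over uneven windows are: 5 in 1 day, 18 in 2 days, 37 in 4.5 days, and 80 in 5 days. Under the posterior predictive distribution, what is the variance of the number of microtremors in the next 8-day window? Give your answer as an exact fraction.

Total count: 5 + 18 + 37 + 80 = 140.
Total exposure: 1 + 2 + 4.5 + 5 = 12.5 days.
Posterior: α' = 29 + 140 = 169, β' = 6 + 12.5 = 37/2.
The posterior predictive for a window of length T is Negative Binomial with variance T·α'·(β'+T)/β'² = 8·169·(53/2)/(1369/4) = 143312/1369.

143312/1369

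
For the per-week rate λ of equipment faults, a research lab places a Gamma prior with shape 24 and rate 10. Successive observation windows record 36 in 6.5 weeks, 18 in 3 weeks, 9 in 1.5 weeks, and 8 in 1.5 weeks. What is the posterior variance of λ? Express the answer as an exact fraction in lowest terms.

76/405

Total count: 36 + 18 + 9 + 8 = 71.
Total exposure: 6.5 + 3 + 1.5 + 1.5 = 12.5 weeks.
By Gamma–Poisson conjugacy, the posterior is Gamma(α + Σx, β + Σt) = Gamma(24 + 71, 10 + 12.5) = Gamma(95, 45/2).
Posterior variance = α'/β'² = 95/(2025/4) = 76/405.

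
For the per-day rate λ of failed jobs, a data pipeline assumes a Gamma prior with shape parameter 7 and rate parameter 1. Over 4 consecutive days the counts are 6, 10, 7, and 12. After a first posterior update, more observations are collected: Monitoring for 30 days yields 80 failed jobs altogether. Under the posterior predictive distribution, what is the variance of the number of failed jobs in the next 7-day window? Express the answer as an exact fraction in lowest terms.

732/25

Total count: 6 + 10 + 7 + 12 = 35.
Total exposure: 4 days.
After the first batch: Gamma(7 + 35, 1 + 4) = Gamma(42, 5).
Total count 80 over total exposure 30 days.
After the second batch: Gamma(42 + 80, 5 + 30) = Gamma(122, 35).
The posterior predictive for a window of length T is Negative Binomial with variance T·α'·(β'+T)/β'² = 7·122·42/1225 = 732/25.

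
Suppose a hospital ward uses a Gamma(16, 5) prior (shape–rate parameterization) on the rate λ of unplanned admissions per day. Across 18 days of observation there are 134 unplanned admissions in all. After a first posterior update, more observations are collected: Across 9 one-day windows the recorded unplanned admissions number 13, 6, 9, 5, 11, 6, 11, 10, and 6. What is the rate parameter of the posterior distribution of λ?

Total count 134 over total exposure 18 days.
After the first batch: Gamma(16 + 134, 5 + 18) = Gamma(150, 23).
Total count: 13 + 6 + 9 + 5 + 11 + 6 + 11 + 10 + 6 = 77.
Total exposure: 9 days.
After the second batch: Gamma(150 + 77, 23 + 9) = Gamma(227, 32).

32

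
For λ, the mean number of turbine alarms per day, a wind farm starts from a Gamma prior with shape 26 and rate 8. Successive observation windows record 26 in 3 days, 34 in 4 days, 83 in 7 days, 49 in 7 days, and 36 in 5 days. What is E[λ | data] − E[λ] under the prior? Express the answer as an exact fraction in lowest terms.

287/68

Total count: 26 + 34 + 83 + 49 + 36 = 228.
Total exposure: 3 + 4 + 7 + 7 + 5 = 26 days.
By Gamma–Poisson conjugacy, the posterior is Gamma(α + Σx, β + Σt) = Gamma(26 + 228, 8 + 26) = Gamma(254, 34).
Posterior mean = 254/34 = 127/17; prior mean = 26/8 = 13/4. Difference = 127/17 − 13/4 = 287/68.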